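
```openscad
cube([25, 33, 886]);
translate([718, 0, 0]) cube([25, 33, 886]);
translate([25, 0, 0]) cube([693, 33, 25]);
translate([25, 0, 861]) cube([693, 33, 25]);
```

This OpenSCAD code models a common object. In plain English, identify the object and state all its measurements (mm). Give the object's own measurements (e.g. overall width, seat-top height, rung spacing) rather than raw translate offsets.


A rectangular picture frame lying in the x–z plane (depth along y). The opening is 693 mm wide (x) by 836 mm tall (z), surrounded by a border 25 mm wide on all four sides. The frame is 33 mm deep and is made of two full-height vertical stiles with two horizontal rails fitted between them.


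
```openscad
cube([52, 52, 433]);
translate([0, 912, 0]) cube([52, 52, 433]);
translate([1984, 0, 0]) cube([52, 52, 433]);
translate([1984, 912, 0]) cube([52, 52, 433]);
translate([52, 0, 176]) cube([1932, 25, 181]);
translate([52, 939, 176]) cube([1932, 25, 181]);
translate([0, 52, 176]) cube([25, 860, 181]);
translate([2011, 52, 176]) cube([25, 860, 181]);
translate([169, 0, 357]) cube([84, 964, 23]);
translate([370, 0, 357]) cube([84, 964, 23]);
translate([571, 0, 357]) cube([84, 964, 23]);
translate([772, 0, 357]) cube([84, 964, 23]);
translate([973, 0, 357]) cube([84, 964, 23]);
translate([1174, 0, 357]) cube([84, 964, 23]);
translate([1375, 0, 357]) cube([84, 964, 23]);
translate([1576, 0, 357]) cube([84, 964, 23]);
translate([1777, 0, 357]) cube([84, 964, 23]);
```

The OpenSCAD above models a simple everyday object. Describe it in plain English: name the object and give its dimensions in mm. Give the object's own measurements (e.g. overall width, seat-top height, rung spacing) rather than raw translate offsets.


A bed frame 2036 mm long (x) by 964 mm wide (y). Four 52×52 mm corner posts, 433 mm tall, at the corners of the footprint. Four rails of 25 mm thickness and 181 mm height run between adjacent posts with their undersides at z = 176 mm, their outer faces flush with the outside of the frame (the two x-running rails run between the posts' inner faces; the two y-running rails run between the posts' inner faces). 9 slats, each 84 mm wide (x) and 23 mm thick, lie across the top of the two x-running rails, running the full 964 mm width of the frame in y; along x they sit between the end posts with a 117 mm gap after the −x posts and between neighbouring slats, leaving 123 mm before the +x posts.


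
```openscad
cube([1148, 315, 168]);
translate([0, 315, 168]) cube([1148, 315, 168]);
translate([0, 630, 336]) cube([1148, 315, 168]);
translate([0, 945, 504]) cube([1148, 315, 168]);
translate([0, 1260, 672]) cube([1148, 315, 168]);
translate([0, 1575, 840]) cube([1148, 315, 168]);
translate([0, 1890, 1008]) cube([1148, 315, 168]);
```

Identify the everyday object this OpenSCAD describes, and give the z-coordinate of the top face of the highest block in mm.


A staircase. The total rise is 1176 mm.

7 identical blocks, each offset up and back from the previous — a staircase. Each step is 168 mm tall and there are 7 of them, so the total rise is 7 × 168 = 1176 mm.


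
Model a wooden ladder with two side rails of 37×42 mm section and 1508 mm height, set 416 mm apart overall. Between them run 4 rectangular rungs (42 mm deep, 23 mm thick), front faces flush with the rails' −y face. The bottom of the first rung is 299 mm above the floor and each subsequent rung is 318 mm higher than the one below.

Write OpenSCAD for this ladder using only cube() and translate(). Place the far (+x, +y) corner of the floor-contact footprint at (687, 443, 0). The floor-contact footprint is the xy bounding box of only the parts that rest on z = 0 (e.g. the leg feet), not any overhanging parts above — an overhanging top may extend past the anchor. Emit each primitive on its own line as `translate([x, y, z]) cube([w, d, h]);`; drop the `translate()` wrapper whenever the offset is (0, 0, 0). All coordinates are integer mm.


translate([271, 401, 0]) cube([37, 42, 1508]);
translate([650, 401, 0]) cube([37, 42, 1508]);
translate([308, 401, 299]) cube([342, 42, 23]);
translate([308, 401, 617]) cube([342, 42, 23]);
translate([308, 401, 935]) cube([342, 42, 23]);
translate([308, 401, 1253]) cube([342, 42, 23]);


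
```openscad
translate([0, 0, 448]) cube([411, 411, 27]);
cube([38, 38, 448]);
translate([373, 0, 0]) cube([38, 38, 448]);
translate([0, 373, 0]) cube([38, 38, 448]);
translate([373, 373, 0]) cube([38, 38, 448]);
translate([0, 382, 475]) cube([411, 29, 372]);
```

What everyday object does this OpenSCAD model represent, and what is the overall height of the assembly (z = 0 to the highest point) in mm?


A chair. The overall height is 847 mm.

A slab on four corner posts with a tall panel at the back — a chair. The seat slab sits at z = 448 with thickness 27, and the 372 mm backrest starts at the seat top, so the overall height is 448 + 27 + 372 = 847 mm.


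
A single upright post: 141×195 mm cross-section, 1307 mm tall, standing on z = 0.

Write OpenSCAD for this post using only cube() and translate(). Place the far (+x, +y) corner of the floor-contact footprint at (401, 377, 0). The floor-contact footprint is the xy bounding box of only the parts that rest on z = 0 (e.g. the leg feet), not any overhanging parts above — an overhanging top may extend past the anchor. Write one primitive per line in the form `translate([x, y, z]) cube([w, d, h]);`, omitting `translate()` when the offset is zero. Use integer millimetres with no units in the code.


translate([260, 182, 0]) cube([141, 195, 1307]);


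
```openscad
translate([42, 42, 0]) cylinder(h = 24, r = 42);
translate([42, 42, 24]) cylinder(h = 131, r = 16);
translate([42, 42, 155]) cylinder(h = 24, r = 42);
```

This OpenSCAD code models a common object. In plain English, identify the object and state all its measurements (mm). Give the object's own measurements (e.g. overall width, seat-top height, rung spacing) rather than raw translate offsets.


A spool: two coaxial disc flanges of radius 42 mm and thickness 24 mm, joined by a core cylinder of radius 16 mm and height 131 mm. The lower flange rests on z = 0 and the three cylinders share a vertical axis.


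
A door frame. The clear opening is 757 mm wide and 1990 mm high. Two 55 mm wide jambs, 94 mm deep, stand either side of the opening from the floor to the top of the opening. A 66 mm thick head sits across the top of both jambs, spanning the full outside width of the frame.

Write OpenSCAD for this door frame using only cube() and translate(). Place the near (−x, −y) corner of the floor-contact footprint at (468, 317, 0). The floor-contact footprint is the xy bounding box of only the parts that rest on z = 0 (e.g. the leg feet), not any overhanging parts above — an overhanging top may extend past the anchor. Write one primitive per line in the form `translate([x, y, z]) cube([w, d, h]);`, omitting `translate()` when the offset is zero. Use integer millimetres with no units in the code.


translate([468, 317, 0]) cube([55, 94, 1990]);
translate([1280, 317, 0]) cube([55, 94, 1990]);
translate([468, 317, 1990]) cube([867, 94, 66]);


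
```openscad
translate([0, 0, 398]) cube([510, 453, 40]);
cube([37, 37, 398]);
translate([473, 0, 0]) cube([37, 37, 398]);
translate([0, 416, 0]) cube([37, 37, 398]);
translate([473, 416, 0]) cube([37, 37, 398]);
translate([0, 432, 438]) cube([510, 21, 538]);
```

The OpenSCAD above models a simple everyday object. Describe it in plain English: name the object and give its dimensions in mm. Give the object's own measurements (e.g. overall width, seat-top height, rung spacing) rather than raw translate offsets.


A chair. The seat is a 510×453×40 mm slab with its top at z = 438 mm, on four 37×37 mm corner legs (flush with the seat edges, standing on z = 0). A flat backrest 21 mm thick, 538 mm tall, spans the full seat width and rises from the seat top along its +y edge, rear face flush with the rear of the seat.


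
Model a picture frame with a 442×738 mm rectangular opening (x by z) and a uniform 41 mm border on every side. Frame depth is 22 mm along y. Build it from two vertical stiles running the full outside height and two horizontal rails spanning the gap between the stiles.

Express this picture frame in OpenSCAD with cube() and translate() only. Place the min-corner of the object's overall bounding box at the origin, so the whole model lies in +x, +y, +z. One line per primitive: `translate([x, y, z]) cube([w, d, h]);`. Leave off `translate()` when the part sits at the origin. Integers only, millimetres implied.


cube([41, 22, 820]);
translate([483, 0, 0]) cube([41, 22, 820]);
translate([41, 0, 0]) cube([442, 22, 41]);
translate([41, 0, 779]) cube([442, 22, 41]);


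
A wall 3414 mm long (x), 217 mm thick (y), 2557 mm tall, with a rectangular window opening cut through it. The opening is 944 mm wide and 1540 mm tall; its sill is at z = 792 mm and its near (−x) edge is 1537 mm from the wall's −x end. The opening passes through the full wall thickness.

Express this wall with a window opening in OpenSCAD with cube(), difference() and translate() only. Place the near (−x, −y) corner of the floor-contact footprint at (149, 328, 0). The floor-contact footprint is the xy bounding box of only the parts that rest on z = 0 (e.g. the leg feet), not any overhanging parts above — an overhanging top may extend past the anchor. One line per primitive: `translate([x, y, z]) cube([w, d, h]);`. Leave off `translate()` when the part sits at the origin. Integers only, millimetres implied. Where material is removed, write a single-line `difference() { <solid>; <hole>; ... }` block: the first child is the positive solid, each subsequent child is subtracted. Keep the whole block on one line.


difference() { translate([149, 328, 0]) cube([3414, 217, 2557]); translate([1686, 328, 792]) cube([944, 217, 1540]); }


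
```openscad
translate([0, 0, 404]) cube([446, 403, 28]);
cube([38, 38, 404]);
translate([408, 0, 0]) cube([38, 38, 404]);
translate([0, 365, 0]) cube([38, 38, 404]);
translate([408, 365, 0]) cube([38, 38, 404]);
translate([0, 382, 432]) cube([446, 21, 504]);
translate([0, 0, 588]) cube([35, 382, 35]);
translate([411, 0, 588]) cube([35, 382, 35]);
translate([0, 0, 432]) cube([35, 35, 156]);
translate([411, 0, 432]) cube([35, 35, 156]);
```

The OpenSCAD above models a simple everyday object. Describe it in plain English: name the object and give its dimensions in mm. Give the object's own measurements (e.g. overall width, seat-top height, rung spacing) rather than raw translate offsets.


A chair. The seat is a 446×403×28 mm slab with its top at z = 432 mm, on four 38×38 mm corner legs (flush with the seat edges, standing on z = 0). A flat backrest 21 mm thick, 504 mm tall, spans the full seat width and rises from the seat top along its +y edge, rear face flush with the rear of the seat. Two armrests of 35×35 mm section run along each side from the seat's front edge to the front of the backrest, top faces 191 mm above the seat top and outer faces flush with the seat's x-edges; a 35×35 mm post under the front of each armrest stands on the seat at the front corner.


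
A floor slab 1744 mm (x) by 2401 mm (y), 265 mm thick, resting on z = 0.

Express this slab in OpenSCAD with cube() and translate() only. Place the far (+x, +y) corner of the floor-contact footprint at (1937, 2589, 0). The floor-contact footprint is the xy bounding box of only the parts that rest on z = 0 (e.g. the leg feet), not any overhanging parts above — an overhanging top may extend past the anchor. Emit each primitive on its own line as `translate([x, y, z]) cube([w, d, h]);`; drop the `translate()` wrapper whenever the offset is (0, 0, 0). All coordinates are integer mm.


translate([193, 188, 0]) cube([1744, 2401, 265]);


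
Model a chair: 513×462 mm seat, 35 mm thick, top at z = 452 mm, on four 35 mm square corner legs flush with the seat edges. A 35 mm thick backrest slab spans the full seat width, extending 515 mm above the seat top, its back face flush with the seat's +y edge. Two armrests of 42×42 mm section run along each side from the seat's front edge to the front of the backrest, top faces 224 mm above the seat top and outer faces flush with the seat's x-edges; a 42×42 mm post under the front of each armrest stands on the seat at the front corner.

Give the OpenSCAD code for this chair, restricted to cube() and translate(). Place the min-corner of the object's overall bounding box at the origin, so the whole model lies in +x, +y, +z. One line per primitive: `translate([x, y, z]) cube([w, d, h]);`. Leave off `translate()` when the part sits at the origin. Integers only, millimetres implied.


// leg_h = 452 - 35 = 417
// arm post h = 224 - 42 = 182
translate([0, 0, 417]) cube([513, 462, 35]);
cube([35, 35, 417]);
translate([478, 0, 0]) cube([35, 35, 417]);
translate([0, 427, 0]) cube([35, 35, 417]);
translate([478, 427, 0]) cube([35, 35, 417]);
translate([0, 427, 452]) cube([513, 35, 515]);
translate([0, 0, 634]) cube([42, 427, 42]);
translate([471, 0, 634]) cube([42, 427, 42]);
translate([0, 0, 452]) cube([42, 42, 182]);
translate([471, 0, 452]) cube([42, 42, 182]);


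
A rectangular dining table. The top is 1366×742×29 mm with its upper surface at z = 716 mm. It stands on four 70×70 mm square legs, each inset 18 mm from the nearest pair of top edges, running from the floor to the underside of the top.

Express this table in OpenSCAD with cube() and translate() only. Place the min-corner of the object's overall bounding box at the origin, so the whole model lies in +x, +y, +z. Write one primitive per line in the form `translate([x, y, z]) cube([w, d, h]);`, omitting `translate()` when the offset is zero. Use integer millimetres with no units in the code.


translate([0, 0, 687]) cube([1366, 742, 29]);
translate([18, 18, 0]) cube([70, 70, 687]);
translate([1278, 18, 0]) cube([70, 70, 687]);
translate([18, 654, 0]) cube([70, 70, 687]);
translate([1278, 654, 0]) cube([70, 70, 687]);


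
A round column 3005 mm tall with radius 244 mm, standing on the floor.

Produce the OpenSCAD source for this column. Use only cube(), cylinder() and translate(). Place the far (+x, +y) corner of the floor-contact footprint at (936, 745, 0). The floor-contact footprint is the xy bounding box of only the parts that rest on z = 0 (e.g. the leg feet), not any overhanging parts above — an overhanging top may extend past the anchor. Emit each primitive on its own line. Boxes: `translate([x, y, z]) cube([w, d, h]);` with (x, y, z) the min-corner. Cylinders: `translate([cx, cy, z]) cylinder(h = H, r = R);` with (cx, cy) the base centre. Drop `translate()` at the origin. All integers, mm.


translate([692, 501, 0]) cylinder(h = 3005, r = 244);


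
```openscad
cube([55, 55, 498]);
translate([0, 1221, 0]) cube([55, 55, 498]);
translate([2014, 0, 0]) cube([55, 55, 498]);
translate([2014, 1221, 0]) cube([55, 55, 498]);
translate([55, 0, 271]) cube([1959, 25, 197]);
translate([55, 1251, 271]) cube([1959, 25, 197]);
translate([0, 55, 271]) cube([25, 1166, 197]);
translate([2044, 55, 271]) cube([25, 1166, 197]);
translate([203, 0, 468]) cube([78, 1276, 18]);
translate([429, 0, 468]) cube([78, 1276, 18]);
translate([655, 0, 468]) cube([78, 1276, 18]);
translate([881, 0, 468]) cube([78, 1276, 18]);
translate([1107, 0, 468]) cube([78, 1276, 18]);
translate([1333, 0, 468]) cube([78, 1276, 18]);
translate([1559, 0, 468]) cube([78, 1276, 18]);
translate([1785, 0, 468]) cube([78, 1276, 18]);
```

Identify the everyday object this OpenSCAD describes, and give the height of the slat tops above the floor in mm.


A bed frame. The slat-top height is 486 mm.

Four posts, four rails, and a row of slats — a bed frame. Slats sit on the rails at z = 271 + 197 = 468; with slat thickness 18, the top is 486 mm.


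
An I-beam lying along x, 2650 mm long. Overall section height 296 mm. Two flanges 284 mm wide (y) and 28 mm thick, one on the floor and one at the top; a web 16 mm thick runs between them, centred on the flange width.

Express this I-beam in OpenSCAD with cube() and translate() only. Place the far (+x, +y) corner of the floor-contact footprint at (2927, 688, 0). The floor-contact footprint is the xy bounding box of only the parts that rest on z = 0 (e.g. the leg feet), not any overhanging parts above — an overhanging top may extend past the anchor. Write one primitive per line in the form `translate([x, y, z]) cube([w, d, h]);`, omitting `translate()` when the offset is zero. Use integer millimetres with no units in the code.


translate([277, 404, 0]) cube([2650, 284, 28]);
translate([277, 538, 28]) cube([2650, 16, 240]);
translate([277, 404, 268]) cube([2650, 284, 28]);


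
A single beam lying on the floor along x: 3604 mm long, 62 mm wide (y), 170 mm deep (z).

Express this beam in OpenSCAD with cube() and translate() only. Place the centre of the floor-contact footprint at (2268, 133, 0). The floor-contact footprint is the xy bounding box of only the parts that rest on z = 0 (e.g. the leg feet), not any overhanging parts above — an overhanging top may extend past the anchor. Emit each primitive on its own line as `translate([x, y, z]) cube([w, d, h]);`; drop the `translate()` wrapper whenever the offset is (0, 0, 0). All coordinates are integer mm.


translate([466, 102, 0]) cube([3604, 62, 170]);


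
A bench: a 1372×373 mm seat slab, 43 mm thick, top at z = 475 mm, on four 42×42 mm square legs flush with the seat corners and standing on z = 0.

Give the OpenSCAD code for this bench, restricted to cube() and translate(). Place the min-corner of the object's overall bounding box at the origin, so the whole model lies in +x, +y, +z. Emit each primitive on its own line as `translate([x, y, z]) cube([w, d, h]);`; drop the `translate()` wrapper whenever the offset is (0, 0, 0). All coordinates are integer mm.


translate([0, 0, 432]) cube([1372, 373, 43]);
cube([42, 42, 432]);
translate([0, 331, 0]) cube([42, 42, 432]);
translate([1330, 0, 0]) cube([42, 42, 432]);
translate([1330, 331, 0]) cube([42, 42, 432]);


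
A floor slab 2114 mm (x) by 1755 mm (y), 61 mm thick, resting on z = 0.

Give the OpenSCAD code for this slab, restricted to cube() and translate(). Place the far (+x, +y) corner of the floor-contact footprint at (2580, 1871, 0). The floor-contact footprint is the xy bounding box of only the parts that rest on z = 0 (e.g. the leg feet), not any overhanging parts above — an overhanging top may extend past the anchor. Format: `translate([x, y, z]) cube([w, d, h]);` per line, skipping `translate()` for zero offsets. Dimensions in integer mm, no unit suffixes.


translate([466, 116, 0]) cube([2114, 1755, 61]);


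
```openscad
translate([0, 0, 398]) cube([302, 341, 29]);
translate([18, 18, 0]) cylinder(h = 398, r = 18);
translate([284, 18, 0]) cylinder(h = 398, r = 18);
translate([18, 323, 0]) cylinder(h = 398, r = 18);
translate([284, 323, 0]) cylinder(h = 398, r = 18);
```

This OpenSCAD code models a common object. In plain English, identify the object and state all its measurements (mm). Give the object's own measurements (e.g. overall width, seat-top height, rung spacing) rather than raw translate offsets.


A four-legged stool. The seat is a 302×341×29 mm slab whose top surface is at z = 427 mm; four round legs, each 36 mm in diameter, run from the floor (z = 0) to the underside of the seat, each leg's axis is inset half a diameter from the nearest pair of seat edges (so the leg's bounding box is flush with the corner).


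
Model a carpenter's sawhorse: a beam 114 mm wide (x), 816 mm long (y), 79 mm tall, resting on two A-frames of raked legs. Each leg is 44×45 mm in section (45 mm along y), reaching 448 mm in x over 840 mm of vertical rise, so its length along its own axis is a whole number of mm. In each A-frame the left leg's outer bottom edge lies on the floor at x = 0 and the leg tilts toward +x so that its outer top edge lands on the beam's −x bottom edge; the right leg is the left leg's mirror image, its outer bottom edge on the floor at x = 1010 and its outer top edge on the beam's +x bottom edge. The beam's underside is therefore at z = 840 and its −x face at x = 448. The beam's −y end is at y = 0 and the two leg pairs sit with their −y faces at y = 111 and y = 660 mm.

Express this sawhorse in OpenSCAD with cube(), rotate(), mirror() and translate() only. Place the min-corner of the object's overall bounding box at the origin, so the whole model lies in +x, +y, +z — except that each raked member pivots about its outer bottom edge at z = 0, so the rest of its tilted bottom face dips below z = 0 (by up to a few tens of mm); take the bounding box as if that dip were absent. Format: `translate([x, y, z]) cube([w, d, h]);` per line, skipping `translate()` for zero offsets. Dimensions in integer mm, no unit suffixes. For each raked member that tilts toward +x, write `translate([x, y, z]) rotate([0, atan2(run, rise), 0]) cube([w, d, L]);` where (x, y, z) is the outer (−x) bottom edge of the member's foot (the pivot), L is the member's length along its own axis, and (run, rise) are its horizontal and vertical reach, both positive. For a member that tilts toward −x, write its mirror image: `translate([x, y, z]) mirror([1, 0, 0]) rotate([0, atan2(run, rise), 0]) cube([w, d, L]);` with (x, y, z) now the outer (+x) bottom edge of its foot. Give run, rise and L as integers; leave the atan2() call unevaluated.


translate([448, 0, 840]) cube([114, 816, 79]);
translate([0, 111, 0]) rotate([0, atan2(448, 840), 0]) cube([44, 45, 952]);
translate([1010, 111, 0]) mirror([1, 0, 0]) rotate([0, atan2(448, 840), 0]) cube([44, 45, 952]);
translate([0, 660, 0]) rotate([0, atan2(448, 840), 0]) cube([44, 45, 952]);
translate([1010, 660, 0]) mirror([1, 0, 0]) rotate([0, atan2(448, 840), 0]) cube([44, 45, 952]);


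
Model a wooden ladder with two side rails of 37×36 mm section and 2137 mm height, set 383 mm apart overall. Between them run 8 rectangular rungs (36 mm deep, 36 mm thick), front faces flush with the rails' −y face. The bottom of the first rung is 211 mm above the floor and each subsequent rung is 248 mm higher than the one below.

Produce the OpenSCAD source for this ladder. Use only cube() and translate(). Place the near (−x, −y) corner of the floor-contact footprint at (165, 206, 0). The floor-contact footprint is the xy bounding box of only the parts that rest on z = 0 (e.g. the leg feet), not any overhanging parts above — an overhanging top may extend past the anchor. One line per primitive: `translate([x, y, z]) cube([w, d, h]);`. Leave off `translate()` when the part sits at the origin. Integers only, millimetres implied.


translate([165, 206, 0]) cube([37, 36, 2137]);
translate([511, 206, 0]) cube([37, 36, 2137]);
translate([202, 206, 211]) cube([309, 36, 36]);
translate([202, 206, 459]) cube([309, 36, 36]);
translate([202, 206, 707]) cube([309, 36, 36]);
translate([202, 206, 955]) cube([309, 36, 36]);
translate([202, 206, 1203]) cube([309, 36, 36]);
translate([202, 206, 1451]) cube([309, 36, 36]);
translate([202, 206, 1699]) cube([309, 36, 36]);
translate([202, 206, 1947]) cube([309, 36, 36]);


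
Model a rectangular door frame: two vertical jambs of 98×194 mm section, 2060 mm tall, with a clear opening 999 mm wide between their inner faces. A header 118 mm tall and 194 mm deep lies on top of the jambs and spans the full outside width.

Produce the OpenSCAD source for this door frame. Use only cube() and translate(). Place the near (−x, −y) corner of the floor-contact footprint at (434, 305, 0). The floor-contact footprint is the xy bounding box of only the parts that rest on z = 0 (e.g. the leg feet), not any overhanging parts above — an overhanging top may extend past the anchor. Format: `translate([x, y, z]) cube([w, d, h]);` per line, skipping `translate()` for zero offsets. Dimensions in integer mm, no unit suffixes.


translate([434, 305, 0]) cube([98, 194, 2060]);
translate([1531, 305, 0]) cube([98, 194, 2060]);
translate([434, 305, 2060]) cube([1195, 194, 118]);


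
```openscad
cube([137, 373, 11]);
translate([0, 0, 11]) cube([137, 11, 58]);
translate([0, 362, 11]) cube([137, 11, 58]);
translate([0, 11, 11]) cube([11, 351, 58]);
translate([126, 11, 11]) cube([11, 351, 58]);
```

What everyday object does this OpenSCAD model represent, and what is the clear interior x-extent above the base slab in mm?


An open box. The internal width is 115 mm.

A 137×373 base slab with four walls standing on it — an open box. The base is 137 mm wide and the walls are 11 mm thick, so the internal width is 137 − 2 × 11 = 115 mm.


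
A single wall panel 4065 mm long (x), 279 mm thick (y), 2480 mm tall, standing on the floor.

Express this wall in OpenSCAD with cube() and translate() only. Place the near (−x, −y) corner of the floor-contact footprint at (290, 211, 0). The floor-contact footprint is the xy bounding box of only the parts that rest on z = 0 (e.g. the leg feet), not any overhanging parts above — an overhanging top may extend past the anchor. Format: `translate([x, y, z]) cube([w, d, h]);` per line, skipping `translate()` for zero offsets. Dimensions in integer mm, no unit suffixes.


translate([290, 211, 0]) cube([4065, 279, 2480]);


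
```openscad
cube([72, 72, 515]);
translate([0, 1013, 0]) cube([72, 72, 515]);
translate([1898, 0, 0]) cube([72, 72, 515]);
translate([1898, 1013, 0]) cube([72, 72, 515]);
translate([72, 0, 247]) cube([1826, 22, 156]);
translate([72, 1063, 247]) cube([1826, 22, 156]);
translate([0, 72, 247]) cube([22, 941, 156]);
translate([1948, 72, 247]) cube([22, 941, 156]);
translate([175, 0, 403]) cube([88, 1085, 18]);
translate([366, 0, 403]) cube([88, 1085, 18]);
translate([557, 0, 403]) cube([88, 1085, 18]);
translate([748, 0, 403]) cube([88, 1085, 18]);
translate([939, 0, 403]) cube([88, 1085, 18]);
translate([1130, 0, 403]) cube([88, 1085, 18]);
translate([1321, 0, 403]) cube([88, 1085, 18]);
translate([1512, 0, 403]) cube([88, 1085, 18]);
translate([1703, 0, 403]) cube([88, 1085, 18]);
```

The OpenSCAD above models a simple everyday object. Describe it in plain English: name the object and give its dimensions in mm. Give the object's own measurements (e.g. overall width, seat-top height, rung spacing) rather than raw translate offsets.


A bed frame 1970 mm long (x) by 1085 mm wide (y). Four 72×72 mm corner posts, 515 mm tall, at the corners of the footprint. Four rails of 22 mm thickness and 156 mm height run between adjacent posts with their undersides at z = 247 mm, their outer faces flush with the outside of the frame (the two x-running rails run between the posts' inner faces; the two y-running rails run between the posts' inner faces). 9 slats, each 88 mm wide (x) and 18 mm thick, lie across the top of the two x-running rails, running the full 1085 mm width of the frame in y; along x they sit between the end posts with a 103 mm gap after the −x posts and between neighbouring slats, leaving 107 mm before the +x posts.


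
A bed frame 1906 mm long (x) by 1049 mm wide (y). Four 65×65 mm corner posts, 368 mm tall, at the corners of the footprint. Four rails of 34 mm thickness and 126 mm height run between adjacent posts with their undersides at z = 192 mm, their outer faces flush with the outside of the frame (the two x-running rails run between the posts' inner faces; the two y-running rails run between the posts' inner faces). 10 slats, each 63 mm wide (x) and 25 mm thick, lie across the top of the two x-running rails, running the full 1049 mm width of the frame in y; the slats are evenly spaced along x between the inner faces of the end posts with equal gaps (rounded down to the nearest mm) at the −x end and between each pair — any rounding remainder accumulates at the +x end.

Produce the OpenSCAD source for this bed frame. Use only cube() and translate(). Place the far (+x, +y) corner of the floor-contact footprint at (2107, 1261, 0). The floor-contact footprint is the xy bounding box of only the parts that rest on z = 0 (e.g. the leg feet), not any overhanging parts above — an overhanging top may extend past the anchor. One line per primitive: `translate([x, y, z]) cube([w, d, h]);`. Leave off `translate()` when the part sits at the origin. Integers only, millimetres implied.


translate([201, 212, 0]) cube([65, 65, 368]);
translate([201, 1196, 0]) cube([65, 65, 368]);
translate([2042, 212, 0]) cube([65, 65, 368]);
translate([2042, 1196, 0]) cube([65, 65, 368]);
translate([266, 212, 192]) cube([1776, 34, 126]);
translate([266, 1227, 192]) cube([1776, 34, 126]);
translate([201, 277, 192]) cube([34, 919, 126]);
translate([2073, 277, 192]) cube([34, 919, 126]);
translate([370, 212, 318]) cube([63, 1049, 25]);
translate([537, 212, 318]) cube([63, 1049, 25]);
translate([704, 212, 318]) cube([63, 1049, 25]);
translate([871, 212, 318]) cube([63, 1049, 25]);
translate([1038, 212, 318]) cube([63, 1049, 25]);
translate([1205, 212, 318]) cube([63, 1049, 25]);
translate([1372, 212, 318]) cube([63, 1049, 25]);
translate([1539, 212, 318]) cube([63, 1049, 25]);
translate([1706, 212, 318]) cube([63, 1049, 25]);
translate([1873, 212, 318]) cube([63, 1049, 25]);


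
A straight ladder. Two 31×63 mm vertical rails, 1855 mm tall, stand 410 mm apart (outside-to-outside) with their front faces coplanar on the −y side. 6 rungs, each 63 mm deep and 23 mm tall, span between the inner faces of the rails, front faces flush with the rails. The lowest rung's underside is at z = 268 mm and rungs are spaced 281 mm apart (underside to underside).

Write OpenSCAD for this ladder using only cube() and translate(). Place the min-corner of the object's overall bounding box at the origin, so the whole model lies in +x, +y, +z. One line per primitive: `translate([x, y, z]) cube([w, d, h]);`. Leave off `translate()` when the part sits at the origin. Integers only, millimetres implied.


// rung span = 410 - 2*31 = 348
// rung[k] z = 268 + k*281
cube([31, 63, 1855]);
translate([379, 0, 0]) cube([31, 63, 1855]);
translate([31, 0, 268]) cube([348, 63, 23]);
translate([31, 0, 549]) cube([348, 63, 23]);
translate([31, 0, 830]) cube([348, 63, 23]);
translate([31, 0, 1111]) cube([348, 63, 23]);
translate([31, 0, 1392]) cube([348, 63, 23]);
translate([31, 0, 1673]) cube([348, 63, 23]);


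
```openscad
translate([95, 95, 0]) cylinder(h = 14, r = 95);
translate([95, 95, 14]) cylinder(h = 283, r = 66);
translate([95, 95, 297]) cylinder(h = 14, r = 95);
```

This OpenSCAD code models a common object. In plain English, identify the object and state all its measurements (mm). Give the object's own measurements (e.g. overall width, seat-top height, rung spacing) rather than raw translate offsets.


A spool: two coaxial disc flanges of radius 95 mm and thickness 14 mm, joined by a core cylinder of radius 66 mm and height 283 mm. The lower flange rests on z = 0 and the three cylinders share a vertical axis.


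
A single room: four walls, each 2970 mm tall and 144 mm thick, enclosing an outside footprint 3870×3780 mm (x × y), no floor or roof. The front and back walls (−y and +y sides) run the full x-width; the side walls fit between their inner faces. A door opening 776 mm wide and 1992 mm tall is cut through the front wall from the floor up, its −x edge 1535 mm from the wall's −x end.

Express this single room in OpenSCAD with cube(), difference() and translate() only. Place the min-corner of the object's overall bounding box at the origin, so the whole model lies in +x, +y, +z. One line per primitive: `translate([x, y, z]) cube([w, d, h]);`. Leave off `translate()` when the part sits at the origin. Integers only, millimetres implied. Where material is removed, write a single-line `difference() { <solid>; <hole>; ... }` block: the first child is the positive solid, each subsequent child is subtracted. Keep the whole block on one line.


difference() { cube([3870, 144, 2970]); translate([1535, 0, 0]) cube([776, 144, 1992]); }
translate([0, 3636, 0]) cube([3870, 144, 2970]);
translate([0, 144, 0]) cube([144, 3492, 2970]);
translate([3726, 144, 0]) cube([144, 3492, 2970]);


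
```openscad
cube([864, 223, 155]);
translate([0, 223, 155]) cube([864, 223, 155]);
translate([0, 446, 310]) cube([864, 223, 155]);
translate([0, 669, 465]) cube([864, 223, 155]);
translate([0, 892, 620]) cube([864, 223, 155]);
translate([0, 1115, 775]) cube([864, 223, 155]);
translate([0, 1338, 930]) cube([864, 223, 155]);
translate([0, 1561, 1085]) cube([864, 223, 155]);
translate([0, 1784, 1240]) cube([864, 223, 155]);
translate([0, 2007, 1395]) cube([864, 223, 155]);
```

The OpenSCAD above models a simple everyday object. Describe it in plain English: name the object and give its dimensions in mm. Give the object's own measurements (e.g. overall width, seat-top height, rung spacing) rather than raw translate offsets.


A straight staircase of 10 solid steps. Each step is 864 mm wide (x), 223 mm deep (y, the going) and 155 mm tall (the rise). The first step rests on the floor; each subsequent step sits one going further in +y and one rise higher in +z, directly behind and above the previous step with no overlap.


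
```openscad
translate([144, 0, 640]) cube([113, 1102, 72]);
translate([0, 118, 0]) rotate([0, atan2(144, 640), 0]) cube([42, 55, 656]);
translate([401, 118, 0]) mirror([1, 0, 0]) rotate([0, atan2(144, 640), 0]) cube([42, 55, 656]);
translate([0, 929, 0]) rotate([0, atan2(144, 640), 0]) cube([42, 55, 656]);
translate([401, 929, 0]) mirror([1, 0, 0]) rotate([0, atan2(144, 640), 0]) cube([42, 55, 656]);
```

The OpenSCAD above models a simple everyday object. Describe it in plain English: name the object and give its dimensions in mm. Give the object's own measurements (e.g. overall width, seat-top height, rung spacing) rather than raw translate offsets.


A sawhorse. A 113×1102×72 mm beam (x, y, z) sits on two A-frame leg pairs. Each pair is two raked legs of 42×55 mm section (55 mm along y) splaying symmetrically in x. Each leg rises 640 mm vertically over 144 mm of horizontal reach and is 656 mm long along its own axis. Every leg's outer bottom edge rests on the floor and its outer top edge meets a bottom edge of the beam — the left legs (tilting toward +x) meet the beam's −x bottom edge, the right legs (their mirror images, tilting toward −x) meet its +x bottom edge — so the leg tops tuck under the beam, the beam's underside is 640 mm above the floor, and the feet are 401 mm apart outside-to-outside with the beam centred between them. The two leg pairs are set in 118 mm from either end of the beam.


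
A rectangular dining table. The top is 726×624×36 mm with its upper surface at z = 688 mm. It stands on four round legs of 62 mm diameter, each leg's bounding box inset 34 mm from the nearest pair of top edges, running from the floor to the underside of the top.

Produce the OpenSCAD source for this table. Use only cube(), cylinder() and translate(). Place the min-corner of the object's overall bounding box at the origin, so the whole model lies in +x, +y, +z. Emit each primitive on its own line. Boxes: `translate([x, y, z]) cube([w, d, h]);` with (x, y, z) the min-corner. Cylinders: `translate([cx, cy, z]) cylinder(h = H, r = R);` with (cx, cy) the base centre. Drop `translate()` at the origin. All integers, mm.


// leg_h = 688 - 36 = 652
translate([0, 0, 652]) cube([726, 624, 36]);
translate([65, 65, 0]) cylinder(h = 652, r = 31);
translate([661, 65, 0]) cylinder(h = 652, r = 31);
translate([65, 559, 0]) cylinder(h = 652, r = 31);
translate([661, 559, 0]) cylinder(h = 652, r = 31);


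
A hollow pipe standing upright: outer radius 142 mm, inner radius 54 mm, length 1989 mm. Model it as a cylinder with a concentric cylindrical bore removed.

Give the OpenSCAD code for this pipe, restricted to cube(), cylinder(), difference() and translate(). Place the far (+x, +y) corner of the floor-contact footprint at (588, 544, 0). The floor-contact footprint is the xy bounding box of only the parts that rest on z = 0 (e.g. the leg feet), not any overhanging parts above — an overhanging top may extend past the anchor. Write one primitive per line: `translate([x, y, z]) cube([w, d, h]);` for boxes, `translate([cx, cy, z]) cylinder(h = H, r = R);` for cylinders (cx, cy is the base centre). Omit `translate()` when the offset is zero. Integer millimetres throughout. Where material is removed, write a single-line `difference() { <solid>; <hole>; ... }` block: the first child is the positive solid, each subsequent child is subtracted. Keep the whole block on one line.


difference() { translate([446, 402, 0]) cylinder(h = 1989, r = 142); translate([446, 402, 0]) cylinder(h = 1989, r = 54); }


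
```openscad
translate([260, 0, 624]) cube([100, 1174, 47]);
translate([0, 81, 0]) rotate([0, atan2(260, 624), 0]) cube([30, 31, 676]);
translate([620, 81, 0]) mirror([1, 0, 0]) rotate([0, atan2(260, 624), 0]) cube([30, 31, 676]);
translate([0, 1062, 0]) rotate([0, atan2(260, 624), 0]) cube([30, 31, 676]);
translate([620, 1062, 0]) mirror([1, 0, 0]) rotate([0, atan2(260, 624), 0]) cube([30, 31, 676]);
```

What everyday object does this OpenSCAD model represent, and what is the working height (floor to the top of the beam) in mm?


A sawhorse. The overall height is 671 mm.

A beam across two mirrored pairs of raked legs — a sawhorse. The beam's underside is at z = 624 (matching the legs' vertical rise in atan2(260, 624)) and the beam is 47 mm tall, so its top is at 624 + 47 = 671 mm. The raked legs top out at the beam's underside, so that is the highest point.


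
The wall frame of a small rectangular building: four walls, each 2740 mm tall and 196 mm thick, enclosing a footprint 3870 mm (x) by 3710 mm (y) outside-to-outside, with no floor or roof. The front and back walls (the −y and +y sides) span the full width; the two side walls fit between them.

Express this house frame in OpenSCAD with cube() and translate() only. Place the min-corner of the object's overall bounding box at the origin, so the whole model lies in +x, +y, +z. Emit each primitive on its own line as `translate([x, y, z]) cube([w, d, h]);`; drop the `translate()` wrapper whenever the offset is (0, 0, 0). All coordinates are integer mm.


cube([3870, 196, 2740]);
translate([0, 3514, 0]) cube([3870, 196, 2740]);
translate([0, 196, 0]) cube([196, 3318, 2740]);
translate([3674, 196, 0]) cube([196, 3318, 2740]);


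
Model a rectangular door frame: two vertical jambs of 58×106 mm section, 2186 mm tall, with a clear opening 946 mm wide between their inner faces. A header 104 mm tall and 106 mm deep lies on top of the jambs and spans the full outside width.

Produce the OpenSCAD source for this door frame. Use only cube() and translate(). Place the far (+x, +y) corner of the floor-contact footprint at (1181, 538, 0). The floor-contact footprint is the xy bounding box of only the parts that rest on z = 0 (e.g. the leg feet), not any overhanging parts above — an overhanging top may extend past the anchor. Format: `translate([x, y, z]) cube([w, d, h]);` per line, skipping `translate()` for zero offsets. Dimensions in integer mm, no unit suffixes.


translate([119, 432, 0]) cube([58, 106, 2186]);
translate([1123, 432, 0]) cube([58, 106, 2186]);
translate([119, 432, 2186]) cube([1062, 106, 104]);


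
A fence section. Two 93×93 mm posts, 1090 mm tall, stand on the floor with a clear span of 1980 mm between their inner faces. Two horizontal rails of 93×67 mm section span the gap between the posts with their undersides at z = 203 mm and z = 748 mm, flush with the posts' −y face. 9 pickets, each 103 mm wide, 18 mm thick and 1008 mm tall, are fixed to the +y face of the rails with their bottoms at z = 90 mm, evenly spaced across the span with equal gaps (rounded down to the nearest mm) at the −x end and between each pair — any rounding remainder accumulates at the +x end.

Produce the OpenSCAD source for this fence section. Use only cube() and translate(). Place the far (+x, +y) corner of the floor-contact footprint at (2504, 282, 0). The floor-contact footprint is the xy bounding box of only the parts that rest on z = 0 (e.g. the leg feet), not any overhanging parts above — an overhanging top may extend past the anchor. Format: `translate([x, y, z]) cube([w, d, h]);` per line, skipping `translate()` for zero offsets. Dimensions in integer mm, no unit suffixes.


translate([338, 189, 0]) cube([93, 93, 1090]);
translate([2411, 189, 0]) cube([93, 93, 1090]);
translate([431, 189, 203]) cube([1980, 93, 67]);
translate([431, 189, 748]) cube([1980, 93, 67]);
translate([536, 282, 90]) cube([103, 18, 1008]);
translate([744, 282, 90]) cube([103, 18, 1008]);
translate([952, 282, 90]) cube([103, 18, 1008]);
translate([1160, 282, 90]) cube([103, 18, 1008]);
translate([1368, 282, 90]) cube([103, 18, 1008]);
translate([1576, 282, 90]) cube([103, 18, 1008]);
translate([1784, 282, 90]) cube([103, 18, 1008]);
translate([1992, 282, 90]) cube([103, 18, 1008]);
translate([2200, 282, 90]) cube([103, 18, 1008]);
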